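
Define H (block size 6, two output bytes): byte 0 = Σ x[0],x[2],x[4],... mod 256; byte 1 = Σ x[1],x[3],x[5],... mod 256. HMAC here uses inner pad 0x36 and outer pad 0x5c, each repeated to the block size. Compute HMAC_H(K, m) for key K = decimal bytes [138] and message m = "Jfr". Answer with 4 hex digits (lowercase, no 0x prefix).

Key decimal bytes [138] = 8a is 1 byte ≤ B = 6; zero-pad to 6 bytes: K' = 8a 00 00 00 00 00.
K' ⊕ ipad = bc 36 36 36 36 36.  K' ⊕ opad = d6 5c 5c 5c 5c 5c.
Inner input = (K'⊕ipad) ∥ m = bc 36 36 36 36 36 ∥ 4a 66 72.
Inner hash: even-index sum = 484 mod 256 = 228; odd-index sum = 264 mod 256 = 8 → e4 08.
Outer input = (K'⊕opad) ∥ inner = d6 5c 5c 5c 5c 5c ∥ e4 08.
Outer hash (tag): even-index sum = 626 mod 256 = 114; odd-index sum = 284 mod 256 = 28 → 72 1c.

721c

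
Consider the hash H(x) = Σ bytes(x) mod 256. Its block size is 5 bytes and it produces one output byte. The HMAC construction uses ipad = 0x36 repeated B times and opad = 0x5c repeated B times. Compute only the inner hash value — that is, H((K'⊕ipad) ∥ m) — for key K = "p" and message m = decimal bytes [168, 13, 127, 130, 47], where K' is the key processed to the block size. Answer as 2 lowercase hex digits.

03

Key "p" = 70 is 1 byte ≤ B = 5; zero-pad to 5 bytes: K' = 70 00 00 00 00.
K' ⊕ ipad = 46 36 36 36 36.
Inner input = 46 36 36 36 36 ∥ a8 0d 7f 82 2f.
Inner hash: sum = 70+54+54+54+54+168+13+127+130+47 = 771; mod 256 = 3 → 03.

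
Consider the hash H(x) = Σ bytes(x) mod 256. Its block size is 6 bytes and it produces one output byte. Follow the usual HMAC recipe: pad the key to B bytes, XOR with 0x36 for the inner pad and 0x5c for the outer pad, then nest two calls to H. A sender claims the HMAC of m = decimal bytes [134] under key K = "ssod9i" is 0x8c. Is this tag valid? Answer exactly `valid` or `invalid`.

Key "ssod9i" = 73 73 6f 64 39 69 is exactly B = 6 bytes: K' = 73 73 6f 64 39 69.
K' ⊕ ipad = 45 45 59 52 0f 5f; K' ⊕ opad = 2f 2f 33 38 65 35.
Inner hash: sum = 69+69+89+82+15+95+134 = 553; mod 256 = 41 → 29.
Outer hash (recomputed tag): sum = 47+47+51+56+101+53+41 = 396; mod 256 = 140 → 8c.
Recomputed tag = 8c; claimed = 8c → match.

valid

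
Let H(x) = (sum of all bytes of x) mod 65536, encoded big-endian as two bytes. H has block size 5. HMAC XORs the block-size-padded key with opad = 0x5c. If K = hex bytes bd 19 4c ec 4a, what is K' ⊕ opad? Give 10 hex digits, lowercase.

Key hex bytes bd 19 4c ec 4a is exactly B = 5 bytes: K' = bd 19 4c ec 4a.
XOR each byte with 0x5c: bd⊕5c=e1, 19⊕5c=45, 4c⊕5c=10, ec⊕5c=b0, 4a⊕5c=16.

e14510b016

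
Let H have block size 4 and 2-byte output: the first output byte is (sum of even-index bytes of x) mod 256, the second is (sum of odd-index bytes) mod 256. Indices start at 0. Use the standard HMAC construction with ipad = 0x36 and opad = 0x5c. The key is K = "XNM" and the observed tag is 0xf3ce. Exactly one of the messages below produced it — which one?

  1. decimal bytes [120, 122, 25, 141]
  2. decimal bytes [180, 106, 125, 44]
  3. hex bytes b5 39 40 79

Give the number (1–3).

3

Key "XNM" = 58 4e 4d is 3 bytes ≤ B = 4; zero-pad to 4 bytes: K' = 58 4e 4d 00.
K' ⊕ ipad = 6e 78 7b 36; K' ⊕ opad = 04 12 11 5c.
m1: inner = H(6e 78 7b 36 78 7a 19 8d) = 7a b5; tag = H(04 12 11 5c 7a b5) = 8f23
m2: inner = H(6e 78 7b 36 b4 6a 7d 2c) = 1a 44; tag = H(04 12 11 5c 1a 44) = 2fb2
m3: inner = H(6e 78 7b 36 b5 39 40 79) = de 60; tag = H(04 12 11 5c de 60) = f3ce ← matches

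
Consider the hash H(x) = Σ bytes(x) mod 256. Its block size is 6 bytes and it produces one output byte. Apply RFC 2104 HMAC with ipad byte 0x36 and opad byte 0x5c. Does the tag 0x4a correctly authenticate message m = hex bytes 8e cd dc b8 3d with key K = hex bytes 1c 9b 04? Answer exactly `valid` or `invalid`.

Key hex bytes 1c 9b 04 is 3 bytes ≤ B = 6; zero-pad to 6 bytes: K' = 1c 9b 04 00 00 00.
K' ⊕ ipad = 2a ad 32 36 36 36; K' ⊕ opad = 40 c7 58 5c 5c 5c.
Inner hash: sum = 42+173+50+54+54+54+142+205+220+184+61 = 1239; mod 256 = 215 → d7.
Outer hash (recomputed tag): sum = 64+199+88+92+92+92+215 = 842; mod 256 = 74 → 4a.
Recomputed tag = 4a; claimed = 4a → match.

valid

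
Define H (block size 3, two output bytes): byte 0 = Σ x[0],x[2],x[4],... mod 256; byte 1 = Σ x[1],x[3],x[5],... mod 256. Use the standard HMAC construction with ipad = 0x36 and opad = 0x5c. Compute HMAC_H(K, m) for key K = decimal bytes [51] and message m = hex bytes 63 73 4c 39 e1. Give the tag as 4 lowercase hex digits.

9143

Key decimal bytes [51] = 33 is 1 byte ≤ B = 3; zero-pad to 3 bytes: K' = 33 00 00.
K' ⊕ ipad = 05 36 36.  K' ⊕ opad = 6f 5c 5c.
Inner input = (K'⊕ipad) ∥ m = 05 36 36 ∥ 63 73 4c 39 e1.
Inner hash: even-index sum = 231 mod 256 = 231; odd-index sum = 454 mod 256 = 198 → e7 c6.
Outer input = (K'⊕opad) ∥ inner = 6f 5c 5c ∥ e7 c6.
Outer hash (tag): even-index sum = 401 mod 256 = 145; odd-index sum = 323 mod 256 = 67 → 91 43.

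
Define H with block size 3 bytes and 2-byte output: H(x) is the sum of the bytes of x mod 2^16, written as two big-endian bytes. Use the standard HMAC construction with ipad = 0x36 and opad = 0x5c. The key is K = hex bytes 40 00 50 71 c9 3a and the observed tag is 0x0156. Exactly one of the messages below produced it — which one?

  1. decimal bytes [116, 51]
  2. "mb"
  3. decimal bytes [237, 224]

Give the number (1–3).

1

Key hex bytes 40 00 50 71 c9 3a is 6 bytes > B = 3, so hash it first: H(key) = 02 04, then zero-pad to 3 bytes: K' = 02 04 00.
K' ⊕ ipad = 34 32 36; K' ⊕ opad = 5e 58 5c.
m1: inner = H(34 32 36 74 33) = 01 43; tag = H(5e 58 5c 01 43) = 0156 ← matches
m2: inner = H(34 32 36 6d 62) = 01 6b; tag = H(5e 58 5c 01 6b) = 017e
m3: inner = H(34 32 36 ed e0) = 02 69; tag = H(5e 58 5c 02 69) = 017d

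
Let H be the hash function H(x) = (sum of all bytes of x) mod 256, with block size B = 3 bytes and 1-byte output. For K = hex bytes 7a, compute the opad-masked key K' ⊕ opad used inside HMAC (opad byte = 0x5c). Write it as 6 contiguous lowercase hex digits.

265c5c

Key hex bytes 7a is 1 byte ≤ B = 3; zero-pad to 3 bytes: K' = 7a 00 00.
XOR each byte with 0x5c: 7a⊕5c=26, 00⊕5c=5c, 00⊕5c=5c.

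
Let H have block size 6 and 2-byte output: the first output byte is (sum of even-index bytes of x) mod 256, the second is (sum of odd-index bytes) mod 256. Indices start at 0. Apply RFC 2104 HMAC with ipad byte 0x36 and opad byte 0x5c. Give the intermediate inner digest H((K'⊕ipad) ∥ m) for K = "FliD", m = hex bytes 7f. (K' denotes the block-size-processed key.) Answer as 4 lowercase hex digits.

8402

Key "FliD" = 46 6c 69 44 is 4 bytes ≤ B = 6; zero-pad to 6 bytes: K' = 46 6c 69 44 00 00.
K' ⊕ ipad = 70 5a 5f 72 36 36.
Inner input = 70 5a 5f 72 36 36 ∥ 7f.
Inner hash: even-index sum = 388 mod 256 = 132; odd-index sum = 258 mod 256 = 2 → 84 02.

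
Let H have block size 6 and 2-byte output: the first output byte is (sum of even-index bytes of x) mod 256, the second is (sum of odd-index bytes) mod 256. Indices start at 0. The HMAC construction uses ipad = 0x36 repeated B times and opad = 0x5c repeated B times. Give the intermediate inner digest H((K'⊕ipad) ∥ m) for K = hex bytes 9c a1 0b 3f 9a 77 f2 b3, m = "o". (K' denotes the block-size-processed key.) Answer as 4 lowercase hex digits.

Key hex bytes 9c a1 0b 3f 9a 77 f2 b3 is 8 bytes > B = 6, so hash it first: H(key) = 33 0a, then zero-pad to 6 bytes: K' = 33 0a 00 00 00 00.
K' ⊕ ipad = 05 3c 36 36 36 36.
Inner input = 05 3c 36 36 36 36 ∥ 6f.
Inner hash: even-index sum = 224 mod 256 = 224; odd-index sum = 168 mod 256 = 168 → e0 a8.

e0a8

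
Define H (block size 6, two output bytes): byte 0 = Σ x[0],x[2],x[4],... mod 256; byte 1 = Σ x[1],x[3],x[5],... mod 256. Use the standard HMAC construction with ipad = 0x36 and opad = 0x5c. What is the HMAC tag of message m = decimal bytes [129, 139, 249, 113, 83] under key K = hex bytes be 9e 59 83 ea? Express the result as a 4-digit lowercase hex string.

3d8c

Key hex bytes be 9e 59 83 ea is 5 bytes ≤ B = 6; zero-pad to 6 bytes: K' = be 9e 59 83 ea 00.
K' ⊕ ipad = 88 a8 6f b5 dc 36.  K' ⊕ opad = e2 c2 05 df b6 5c.
Inner input = (K'⊕ipad) ∥ m = 88 a8 6f b5 dc 36 ∥ 81 8b f9 71 53.
Inner hash: even-index sum = 928 mod 256 = 160; odd-index sum = 655 mod 256 = 143 → a0 8f.
Outer input = (K'⊕opad) ∥ inner = e2 c2 05 df b6 5c ∥ a0 8f.
Outer hash (tag): even-index sum = 573 mod 256 = 61; odd-index sum = 652 mod 256 = 140 → 3d 8c.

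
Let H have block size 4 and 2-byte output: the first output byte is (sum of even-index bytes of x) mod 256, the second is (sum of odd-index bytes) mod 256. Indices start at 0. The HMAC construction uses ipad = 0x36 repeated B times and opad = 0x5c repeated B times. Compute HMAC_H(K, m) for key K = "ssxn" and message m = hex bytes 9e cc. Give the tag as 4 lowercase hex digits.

84ca

Key "ssxn" = 73 73 78 6e is exactly B = 4 bytes: K' = 73 73 78 6e.
K' ⊕ ipad = 45 45 4e 58.  K' ⊕ opad = 2f 2f 24 32.
Inner input = (K'⊕ipad) ∥ m = 45 45 4e 58 ∥ 9e cc.
Inner hash: even-index sum = 305 mod 256 = 49; odd-index sum = 361 mod 256 = 105 → 31 69.
Outer input = (K'⊕opad) ∥ inner = 2f 2f 24 32 ∥ 31 69.
Outer hash (tag): even-index sum = 132 mod 256 = 132; odd-index sum = 202 mod 256 = 202 → 84 ca.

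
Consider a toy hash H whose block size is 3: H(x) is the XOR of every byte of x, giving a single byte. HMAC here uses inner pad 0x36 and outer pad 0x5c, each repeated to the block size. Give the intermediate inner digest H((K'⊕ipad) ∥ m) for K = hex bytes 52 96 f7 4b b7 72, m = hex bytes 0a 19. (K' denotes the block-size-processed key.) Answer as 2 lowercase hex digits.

Key hex bytes 52 96 f7 4b b7 72 is 6 bytes > B = 3, so hash it first: H(key) = bd, then zero-pad to 3 bytes: K' = bd 00 00.
K' ⊕ ipad = 8b 36 36.
Inner input = 8b 36 36 ∥ 0a 19.
Inner hash: XOR 8b⊕36⊕36⊕0a⊕19 = 98.

98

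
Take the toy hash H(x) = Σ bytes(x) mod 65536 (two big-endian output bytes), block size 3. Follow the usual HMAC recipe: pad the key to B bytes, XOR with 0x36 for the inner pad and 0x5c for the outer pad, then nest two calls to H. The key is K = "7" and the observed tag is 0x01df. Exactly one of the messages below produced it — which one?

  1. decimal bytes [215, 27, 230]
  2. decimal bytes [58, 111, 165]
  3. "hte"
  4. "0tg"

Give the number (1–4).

2

Key "7" = 37 is 1 byte ≤ B = 3; zero-pad to 3 bytes: K' = 37 00 00.
K' ⊕ ipad = 01 36 36; K' ⊕ opad = 6b 5c 5c.
m1: inner = H(01 36 36 d7 1b e6) = 02 45; tag = H(6b 5c 5c 02 45) = 016a
m2: inner = H(01 36 36 3a 6f a5) = 01 bb; tag = H(6b 5c 5c 01 bb) = 01df ← matches
m3: inner = H(01 36 36 68 74 65) = 01 ae; tag = H(6b 5c 5c 01 ae) = 01d2
m4: inner = H(01 36 36 30 74 67) = 01 78; tag = H(6b 5c 5c 01 78) = 019c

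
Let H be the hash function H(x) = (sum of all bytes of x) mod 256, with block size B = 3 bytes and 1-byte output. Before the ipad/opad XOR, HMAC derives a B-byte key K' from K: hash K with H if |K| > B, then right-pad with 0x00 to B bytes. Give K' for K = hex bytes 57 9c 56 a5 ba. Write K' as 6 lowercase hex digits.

|K| = 5 > B = 3, so first hash the key.
H(K): sum = 87+156+86+165+186 = 680; mod 256 = 168 → a8.
Zero-pad H(K) = a8 to 3 bytes: K' = a8 00 00.

a80000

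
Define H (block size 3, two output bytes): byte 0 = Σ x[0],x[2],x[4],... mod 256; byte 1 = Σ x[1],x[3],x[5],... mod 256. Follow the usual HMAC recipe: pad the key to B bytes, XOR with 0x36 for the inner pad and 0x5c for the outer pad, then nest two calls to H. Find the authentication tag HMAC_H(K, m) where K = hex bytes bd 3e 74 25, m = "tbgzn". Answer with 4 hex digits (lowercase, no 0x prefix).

6758

Key hex bytes bd 3e 74 25 is 4 bytes > B = 3, so hash it first: H(key) = 31 63, then zero-pad to 3 bytes: K' = 31 63 00.
K' ⊕ ipad = 07 55 36.  K' ⊕ opad = 6d 3f 5c.
Inner input = (K'⊕ipad) ∥ m = 07 55 36 ∥ 74 62 67 7a 6e.
Inner hash: even-index sum = 281 mod 256 = 25; odd-index sum = 414 mod 256 = 158 → 19 9e.
Outer input = (K'⊕opad) ∥ inner = 6d 3f 5c ∥ 19 9e.
Outer hash (tag): even-index sum = 359 mod 256 = 103; odd-index sum = 88 mod 256 = 88 → 67 58.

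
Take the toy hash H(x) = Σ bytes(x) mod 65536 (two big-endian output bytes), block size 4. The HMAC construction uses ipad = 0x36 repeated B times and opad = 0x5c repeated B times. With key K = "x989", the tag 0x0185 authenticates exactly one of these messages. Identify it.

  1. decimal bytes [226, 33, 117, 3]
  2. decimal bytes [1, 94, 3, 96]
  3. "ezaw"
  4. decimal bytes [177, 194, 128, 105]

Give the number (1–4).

Key "x989" = 78 39 38 39 is exactly B = 4 bytes: K' = 78 39 38 39.
K' ⊕ ipad = 4e 0f 0e 0f; K' ⊕ opad = 24 65 64 65.
m1: inner = H(4e 0f 0e 0f e2 21 75 03) = 01 f5; tag = H(24 65 64 65 01 f5) = 0248
m2: inner = H(4e 0f 0e 0f 01 5e 03 60) = 01 3c; tag = H(24 65 64 65 01 3c) = 018f
m3: inner = H(4e 0f 0e 0f 65 7a 61 77) = 02 31; tag = H(24 65 64 65 02 31) = 0185 ← matches
m4: inner = H(4e 0f 0e 0f b1 c2 80 69) = 02 d6; tag = H(24 65 64 65 02 d6) = 022a

3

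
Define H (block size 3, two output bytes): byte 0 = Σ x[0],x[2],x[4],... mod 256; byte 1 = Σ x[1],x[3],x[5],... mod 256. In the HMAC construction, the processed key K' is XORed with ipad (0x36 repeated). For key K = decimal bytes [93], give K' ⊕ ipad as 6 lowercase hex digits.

Key decimal bytes [93] = 5d is 1 byte ≤ B = 3; zero-pad to 3 bytes: K' = 5d 00 00.
XOR each byte with 0x36: 5d⊕36=6b, 00⊕36=36, 00⊕36=36.

6b3636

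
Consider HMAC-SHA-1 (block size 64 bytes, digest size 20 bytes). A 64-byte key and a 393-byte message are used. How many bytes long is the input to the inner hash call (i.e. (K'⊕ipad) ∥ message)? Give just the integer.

457

Key is 64 ≤ 64 bytes, zero-padded: |K'| = 64.
Inner input = (K'⊕ipad) ∥ m → 64 + 393 = 457 bytes.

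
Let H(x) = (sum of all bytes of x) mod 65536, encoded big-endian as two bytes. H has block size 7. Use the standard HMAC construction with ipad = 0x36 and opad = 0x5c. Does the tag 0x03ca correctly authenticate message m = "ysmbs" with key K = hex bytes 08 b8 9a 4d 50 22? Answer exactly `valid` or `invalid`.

valid

Key hex bytes 08 b8 9a 4d 50 22 is 6 bytes ≤ B = 7; zero-pad to 7 bytes: K' = 08 b8 9a 4d 50 22 00.
K' ⊕ ipad = 3e 8e ac 7b 66 14 36; K' ⊕ opad = 54 e4 c6 11 0c 7e 5c.
Inner hash: sum = 62+142+172+123+102+20+54+121+115+109+98+115 = 1233 → 04 d1.
Outer hash (recomputed tag): sum = 84+228+198+17+12+126+92+4+209 = 970 → 03 ca.
Recomputed tag = 03ca; claimed = 03ca → match.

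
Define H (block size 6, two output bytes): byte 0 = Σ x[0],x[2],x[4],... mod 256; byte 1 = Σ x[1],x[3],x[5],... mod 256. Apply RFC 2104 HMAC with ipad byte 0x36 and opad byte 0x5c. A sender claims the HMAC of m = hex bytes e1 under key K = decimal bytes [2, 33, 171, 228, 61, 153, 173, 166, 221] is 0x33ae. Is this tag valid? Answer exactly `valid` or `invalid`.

Key decimal bytes [2, 33, 171, 228, 61, 153, 173, 166, 221] = 02 21 ab e4 3d 99 ad a6 dd is 9 bytes > B = 6, so hash it first: H(key) = 74 44, then zero-pad to 6 bytes: K' = 74 44 00 00 00 00.
K' ⊕ ipad = 42 72 36 36 36 36; K' ⊕ opad = 28 18 5c 5c 5c 5c.
Inner hash: even-index sum = 399 mod 256 = 143; odd-index sum = 222 mod 256 = 222 → 8f de.
Outer hash (recomputed tag): even-index sum = 367 mod 256 = 111; odd-index sum = 430 mod 256 = 174 → 6f ae.
Recomputed tag = 6fae; claimed = 33ae → mismatch.

invalid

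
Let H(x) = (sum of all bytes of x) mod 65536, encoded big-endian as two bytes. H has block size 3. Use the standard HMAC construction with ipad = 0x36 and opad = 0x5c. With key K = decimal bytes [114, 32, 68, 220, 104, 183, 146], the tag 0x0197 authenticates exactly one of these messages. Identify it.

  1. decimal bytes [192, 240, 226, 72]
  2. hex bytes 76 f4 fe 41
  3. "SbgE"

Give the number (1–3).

Key decimal bytes [114, 32, 68, 220, 104, 183, 146] = 72 20 44 dc 68 b7 92 is 7 bytes > B = 3, so hash it first: H(key) = 03 63, then zero-pad to 3 bytes: K' = 03 63 00.
K' ⊕ ipad = 35 55 36; K' ⊕ opad = 5f 3f 5c.
m1: inner = H(35 55 36 c0 f0 e2 48) = 03 9a; tag = H(5f 3f 5c 03 9a) = 0197 ← matches
m2: inner = H(35 55 36 76 f4 fe 41) = 03 69; tag = H(5f 3f 5c 03 69) = 0166
m3: inner = H(35 55 36 53 62 67 45) = 02 21; tag = H(5f 3f 5c 02 21) = 011d

1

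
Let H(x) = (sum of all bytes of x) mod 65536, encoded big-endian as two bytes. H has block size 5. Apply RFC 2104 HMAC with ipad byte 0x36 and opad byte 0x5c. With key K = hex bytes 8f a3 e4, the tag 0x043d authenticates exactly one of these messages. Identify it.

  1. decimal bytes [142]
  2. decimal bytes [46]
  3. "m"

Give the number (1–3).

3

Key hex bytes 8f a3 e4 is 3 bytes ≤ B = 5; zero-pad to 5 bytes: K' = 8f a3 e4 00 00.
K' ⊕ ipad = b9 95 d2 36 36; K' ⊕ opad = d3 ff b8 5c 5c.
m1: inner = H(b9 95 d2 36 36 8e) = 03 1a; tag = H(d3 ff b8 5c 5c 03 1a) = 035f
m2: inner = H(b9 95 d2 36 36 2e) = 02 ba; tag = H(d3 ff b8 5c 5c 02 ba) = 03fe
m3: inner = H(b9 95 d2 36 36 6d) = 02 f9; tag = H(d3 ff b8 5c 5c 02 f9) = 043d ← matches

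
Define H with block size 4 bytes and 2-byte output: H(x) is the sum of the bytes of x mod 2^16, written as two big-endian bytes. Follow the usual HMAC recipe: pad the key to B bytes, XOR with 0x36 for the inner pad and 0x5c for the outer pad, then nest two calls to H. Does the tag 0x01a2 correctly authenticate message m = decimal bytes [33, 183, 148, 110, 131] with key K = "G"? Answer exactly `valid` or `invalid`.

Key "G" = 47 is 1 byte ≤ B = 4; zero-pad to 4 bytes: K' = 47 00 00 00.
K' ⊕ ipad = 71 36 36 36; K' ⊕ opad = 1b 5c 5c 5c.
Inner hash: sum = 113+54+54+54+33+183+148+110+131 = 880 → 03 70.
Outer hash (recomputed tag): sum = 27+92+92+92+3+112 = 418 → 01 a2.
Recomputed tag = 01a2; claimed = 01a2 → match.

valid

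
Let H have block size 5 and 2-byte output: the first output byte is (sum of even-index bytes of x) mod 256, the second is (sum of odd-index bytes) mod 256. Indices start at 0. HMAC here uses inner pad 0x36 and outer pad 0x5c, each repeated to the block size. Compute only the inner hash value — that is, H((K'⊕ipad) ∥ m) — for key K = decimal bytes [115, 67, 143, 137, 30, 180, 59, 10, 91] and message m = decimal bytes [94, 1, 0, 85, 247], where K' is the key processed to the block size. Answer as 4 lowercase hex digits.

Key decimal bytes [115, 67, 143, 137, 30, 180, 59, 10, 91] = 73 43 8f 89 1e b4 3b 0a 5b is 9 bytes > B = 5, so hash it first: H(key) = b6 8a, then zero-pad to 5 bytes: K' = b6 8a 00 00 00.
K' ⊕ ipad = 80 bc 36 36 36.
Inner input = 80 bc 36 36 36 ∥ 5e 01 00 55 f7.
Inner hash: even-index sum = 322 mod 256 = 66; odd-index sum = 583 mod 256 = 71 → 42 47.

4247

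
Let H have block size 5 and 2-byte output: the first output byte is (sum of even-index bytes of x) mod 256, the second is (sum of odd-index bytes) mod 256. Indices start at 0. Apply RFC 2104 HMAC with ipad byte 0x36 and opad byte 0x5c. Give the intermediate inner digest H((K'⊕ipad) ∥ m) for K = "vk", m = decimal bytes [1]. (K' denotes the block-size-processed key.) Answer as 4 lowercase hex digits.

Key "vk" = 76 6b is 2 bytes ≤ B = 5; zero-pad to 5 bytes: K' = 76 6b 00 00 00.
K' ⊕ ipad = 40 5d 36 36 36.
Inner input = 40 5d 36 36 36 ∥ 01.
Inner hash: even-index sum = 172 mod 256 = 172; odd-index sum = 148 mod 256 = 148 → ac 94.

ac94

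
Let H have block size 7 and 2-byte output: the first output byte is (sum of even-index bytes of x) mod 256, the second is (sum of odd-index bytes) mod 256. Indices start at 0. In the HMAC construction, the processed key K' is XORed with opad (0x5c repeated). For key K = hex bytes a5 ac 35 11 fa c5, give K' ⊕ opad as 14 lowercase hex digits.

Key hex bytes a5 ac 35 11 fa c5 is 6 bytes ≤ B = 7; zero-pad to 7 bytes: K' = a5 ac 35 11 fa c5 00.
XOR each byte with 0x5c: a5⊕5c=f9, ac⊕5c=f0, 35⊕5c=69, 11⊕5c=4d, fa⊕5c=a6, c5⊕5c=99, 00⊕5c=5c.

f9f0694da6995c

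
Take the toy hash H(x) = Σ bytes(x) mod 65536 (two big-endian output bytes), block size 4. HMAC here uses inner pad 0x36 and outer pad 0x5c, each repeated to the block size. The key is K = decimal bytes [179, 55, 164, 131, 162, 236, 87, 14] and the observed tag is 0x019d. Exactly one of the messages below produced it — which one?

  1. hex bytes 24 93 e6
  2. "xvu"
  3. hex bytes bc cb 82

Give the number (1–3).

2

Key decimal bytes [179, 55, 164, 131, 162, 236, 87, 14] = b3 37 a4 83 a2 ec 57 0e is 8 bytes > B = 4, so hash it first: H(key) = 04 04, then zero-pad to 4 bytes: K' = 04 04 00 00.
K' ⊕ ipad = 32 32 36 36; K' ⊕ opad = 58 58 5c 5c.
m1: inner = H(32 32 36 36 24 93 e6) = 02 6d; tag = H(58 58 5c 5c 02 6d) = 01d7
m2: inner = H(32 32 36 36 78 76 75) = 02 33; tag = H(58 58 5c 5c 02 33) = 019d ← matches
m3: inner = H(32 32 36 36 bc cb 82) = 02 d9; tag = H(58 58 5c 5c 02 d9) = 0243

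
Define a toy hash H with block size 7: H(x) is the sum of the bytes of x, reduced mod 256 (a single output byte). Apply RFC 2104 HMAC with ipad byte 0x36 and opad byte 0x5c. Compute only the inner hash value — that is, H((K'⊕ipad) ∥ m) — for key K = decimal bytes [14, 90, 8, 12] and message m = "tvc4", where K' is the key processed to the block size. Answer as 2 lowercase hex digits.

3f

Key decimal bytes [14, 90, 8, 12] = 0e 5a 08 0c is 4 bytes ≤ B = 7; zero-pad to 7 bytes: K' = 0e 5a 08 0c 00 00 00.
K' ⊕ ipad = 38 6c 3e 3a 36 36 36.
Inner input = 38 6c 3e 3a 36 36 36 ∥ 74 76 63 34.
Inner hash: sum = 56+108+62+58+54+54+54+116+118+99+52 = 831; mod 256 = 63 → 3f.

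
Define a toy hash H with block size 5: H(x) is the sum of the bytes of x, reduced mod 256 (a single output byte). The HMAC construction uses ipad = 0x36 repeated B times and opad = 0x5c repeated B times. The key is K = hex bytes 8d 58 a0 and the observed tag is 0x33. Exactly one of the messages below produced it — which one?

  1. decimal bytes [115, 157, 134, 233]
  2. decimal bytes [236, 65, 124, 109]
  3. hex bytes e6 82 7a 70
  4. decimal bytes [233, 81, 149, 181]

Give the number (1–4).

Key hex bytes 8d 58 a0 is 3 bytes ≤ B = 5; zero-pad to 5 bytes: K' = 8d 58 a0 00 00.
K' ⊕ ipad = bb 6e 96 36 36; K' ⊕ opad = d1 04 fc 5c 5c.
m1: inner = H(bb 6e 96 36 36 73 9d 86 e9) = aa; tag = H(d1 04 fc 5c 5c aa) = 33 ← matches
m2: inner = H(bb 6e 96 36 36 ec 41 7c 6d) = 41; tag = H(d1 04 fc 5c 5c 41) = ca
m3: inner = H(bb 6e 96 36 36 e6 82 7a 70) = 7d; tag = H(d1 04 fc 5c 5c 7d) = 06
m4: inner = H(bb 6e 96 36 36 e9 51 95 b5) = af; tag = H(d1 04 fc 5c 5c af) = 38

1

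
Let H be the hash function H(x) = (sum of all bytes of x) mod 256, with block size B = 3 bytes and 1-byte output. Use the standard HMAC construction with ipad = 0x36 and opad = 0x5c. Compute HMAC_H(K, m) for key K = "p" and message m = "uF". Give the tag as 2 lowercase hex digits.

Key "p" = 70 is 1 byte ≤ B = 3; zero-pad to 3 bytes: K' = 70 00 00.
K' ⊕ ipad = 46 36 36.  K' ⊕ opad = 2c 5c 5c.
Inner input = (K'⊕ipad) ∥ m = 46 36 36 ∥ 75 46.
Inner hash: sum = 70+54+54+117+70 = 365; mod 256 = 109 → 6d.
Outer input = (K'⊕opad) ∥ inner = 2c 5c 5c ∥ 6d.
Outer hash (tag): sum = 44+92+92+109 = 337; mod 256 = 81 → 51.

51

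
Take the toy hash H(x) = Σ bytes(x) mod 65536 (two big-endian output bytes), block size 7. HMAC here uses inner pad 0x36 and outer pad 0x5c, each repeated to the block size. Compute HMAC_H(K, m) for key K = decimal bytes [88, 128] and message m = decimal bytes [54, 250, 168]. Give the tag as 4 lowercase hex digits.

02ba

Key decimal bytes [88, 128] = 58 80 is 2 bytes ≤ B = 7; zero-pad to 7 bytes: K' = 58 80 00 00 00 00 00.
K' ⊕ ipad = 6e b6 36 36 36 36 36.  K' ⊕ opad = 04 dc 5c 5c 5c 5c 5c.
Inner input = (K'⊕ipad) ∥ m = 6e b6 36 36 36 36 36 ∥ 36 fa a8.
Inner hash: sum = 110+182+54+54+54+54+54+54+250+168 = 1034 → 04 0a.
Outer input = (K'⊕opad) ∥ inner = 04 dc 5c 5c 5c 5c 5c ∥ 04 0a.
Outer hash (tag): sum = 4+220+92+92+92+92+92+4+10 = 698 → 02 ba.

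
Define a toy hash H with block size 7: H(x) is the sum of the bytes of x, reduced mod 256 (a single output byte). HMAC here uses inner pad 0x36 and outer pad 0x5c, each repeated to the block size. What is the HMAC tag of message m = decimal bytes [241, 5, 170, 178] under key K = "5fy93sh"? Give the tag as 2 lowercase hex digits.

Key "5fy93sh" = 35 66 79 39 33 73 68 is exactly B = 7 bytes: K' = 35 66 79 39 33 73 68.
K' ⊕ ipad = 03 50 4f 0f 05 45 5e.  K' ⊕ opad = 69 3a 25 65 6f 2f 34.
Inner input = (K'⊕ipad) ∥ m = 03 50 4f 0f 05 45 5e ∥ f1 05 aa b2.
Inner hash: sum = 3+80+79+15+5+69+94+241+5+170+178 = 939; mod 256 = 171 → ab.
Outer input = (K'⊕opad) ∥ inner = 69 3a 25 65 6f 2f 34 ∥ ab.
Outer hash (tag): sum = 105+58+37+101+111+47+52+171 = 682; mod 256 = 170 → aa.

aa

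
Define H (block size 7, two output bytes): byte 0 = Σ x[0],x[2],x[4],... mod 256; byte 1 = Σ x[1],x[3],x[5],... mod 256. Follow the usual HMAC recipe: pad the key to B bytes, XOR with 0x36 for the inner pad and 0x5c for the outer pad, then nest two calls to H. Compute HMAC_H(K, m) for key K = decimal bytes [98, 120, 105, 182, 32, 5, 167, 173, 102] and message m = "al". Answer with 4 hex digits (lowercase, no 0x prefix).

Key decimal bytes [98, 120, 105, 182, 32, 5, 167, 173, 102] = 62 78 69 b6 20 05 a7 ad 66 is 9 bytes > B = 7, so hash it first: H(key) = f8 e0, then zero-pad to 7 bytes: K' = f8 e0 00 00 00 00 00.
K' ⊕ ipad = ce d6 36 36 36 36 36.  K' ⊕ opad = a4 bc 5c 5c 5c 5c 5c.
Inner input = (K'⊕ipad) ∥ m = ce d6 36 36 36 36 36 ∥ 61 6c.
Inner hash: even-index sum = 476 mod 256 = 220; odd-index sum = 419 mod 256 = 163 → dc a3.
Outer input = (K'⊕opad) ∥ inner = a4 bc 5c 5c 5c 5c 5c ∥ dc a3.
Outer hash (tag): even-index sum = 603 mod 256 = 91; odd-index sum = 592 mod 256 = 80 → 5b 50.

5b50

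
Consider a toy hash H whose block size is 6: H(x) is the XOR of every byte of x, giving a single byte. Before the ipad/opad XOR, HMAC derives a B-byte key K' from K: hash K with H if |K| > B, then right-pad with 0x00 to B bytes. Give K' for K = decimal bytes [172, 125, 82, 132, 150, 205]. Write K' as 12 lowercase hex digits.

Key decimal bytes [172, 125, 82, 132, 150, 205] = ac 7d 52 84 96 cd is exactly B = 6 bytes: K' = ac 7d 52 84 96 cd.

ac7d528496cd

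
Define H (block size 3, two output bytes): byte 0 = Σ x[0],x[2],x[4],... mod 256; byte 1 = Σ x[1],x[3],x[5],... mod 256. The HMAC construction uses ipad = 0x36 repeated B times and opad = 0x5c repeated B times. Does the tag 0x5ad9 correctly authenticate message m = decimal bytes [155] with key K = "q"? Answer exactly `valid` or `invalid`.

Key "q" = 71 is 1 byte ≤ B = 3; zero-pad to 3 bytes: K' = 71 00 00.
K' ⊕ ipad = 47 36 36; K' ⊕ opad = 2d 5c 5c.
Inner hash: even-index sum = 125 mod 256 = 125; odd-index sum = 209 mod 256 = 209 → 7d d1.
Outer hash (recomputed tag): even-index sum = 346 mod 256 = 90; odd-index sum = 217 mod 256 = 217 → 5a d9.
Recomputed tag = 5ad9; claimed = 5ad9 → match.

valid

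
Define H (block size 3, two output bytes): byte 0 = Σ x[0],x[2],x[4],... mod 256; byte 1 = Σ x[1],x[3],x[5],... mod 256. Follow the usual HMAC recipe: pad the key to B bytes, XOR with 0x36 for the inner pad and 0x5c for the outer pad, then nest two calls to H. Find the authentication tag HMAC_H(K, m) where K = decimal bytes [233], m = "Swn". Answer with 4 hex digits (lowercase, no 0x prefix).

08e8

Key decimal bytes [233] = e9 is 1 byte ≤ B = 3; zero-pad to 3 bytes: K' = e9 00 00.
K' ⊕ ipad = df 36 36.  K' ⊕ opad = b5 5c 5c.
Inner input = (K'⊕ipad) ∥ m = df 36 36 ∥ 53 77 6e.
Inner hash: even-index sum = 396 mod 256 = 140; odd-index sum = 247 mod 256 = 247 → 8c f7.
Outer input = (K'⊕opad) ∥ inner = b5 5c 5c ∥ 8c f7.
Outer hash (tag): even-index sum = 520 mod 256 = 8; odd-index sum = 232 mod 256 = 232 → 08 e8.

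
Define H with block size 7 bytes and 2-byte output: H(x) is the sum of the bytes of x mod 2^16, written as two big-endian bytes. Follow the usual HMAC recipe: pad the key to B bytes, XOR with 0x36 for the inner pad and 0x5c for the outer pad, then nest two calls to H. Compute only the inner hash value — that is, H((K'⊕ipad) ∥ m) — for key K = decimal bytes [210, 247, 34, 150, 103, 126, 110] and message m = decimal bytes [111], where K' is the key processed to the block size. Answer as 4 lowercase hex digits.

Key decimal bytes [210, 247, 34, 150, 103, 126, 110] = d2 f7 22 96 67 7e 6e is exactly B = 7 bytes: K' = d2 f7 22 96 67 7e 6e.
K' ⊕ ipad = e4 c1 14 a0 51 48 58.
Inner input = e4 c1 14 a0 51 48 58 ∥ 6f.
Inner hash: sum = 228+193+20+160+81+72+88+111 = 953 → 03 b9.

03b9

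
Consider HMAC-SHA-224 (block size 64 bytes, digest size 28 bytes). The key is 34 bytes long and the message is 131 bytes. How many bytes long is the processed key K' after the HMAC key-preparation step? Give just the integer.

Key is 34 ≤ 64 bytes, zero-padded: |K'| = 64.

64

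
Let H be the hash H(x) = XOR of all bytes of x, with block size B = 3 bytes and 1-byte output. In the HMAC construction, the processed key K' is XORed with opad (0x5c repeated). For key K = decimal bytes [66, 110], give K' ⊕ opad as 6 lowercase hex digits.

Key decimal bytes [66, 110] = 42 6e is 2 bytes ≤ B = 3; zero-pad to 3 bytes: K' = 42 6e 00.
XOR each byte with 0x5c: 42⊕5c=1e, 6e⊕5c=32, 00⊕5c=5c.

1e325c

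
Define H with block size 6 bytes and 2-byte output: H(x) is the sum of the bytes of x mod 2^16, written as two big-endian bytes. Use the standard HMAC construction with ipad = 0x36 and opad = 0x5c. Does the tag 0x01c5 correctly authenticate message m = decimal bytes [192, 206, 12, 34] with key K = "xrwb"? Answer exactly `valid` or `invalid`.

Key "xrwb" = 78 72 77 62 is 4 bytes ≤ B = 6; zero-pad to 6 bytes: K' = 78 72 77 62 00 00.
K' ⊕ ipad = 4e 44 41 54 36 36; K' ⊕ opad = 24 2e 2b 3e 5c 5c.
Inner hash: sum = 78+68+65+84+54+54+192+206+12+34 = 847 → 03 4f.
Outer hash (recomputed tag): sum = 36+46+43+62+92+92+3+79 = 453 → 01 c5.
Recomputed tag = 01c5; claimed = 01c5 → match.

valid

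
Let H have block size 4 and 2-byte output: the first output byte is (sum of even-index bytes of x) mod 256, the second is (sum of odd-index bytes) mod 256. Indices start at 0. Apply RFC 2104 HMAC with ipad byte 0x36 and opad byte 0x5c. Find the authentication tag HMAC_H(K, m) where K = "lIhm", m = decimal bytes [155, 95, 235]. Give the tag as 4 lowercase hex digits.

Key "lIhm" = 6c 49 68 6d is exactly B = 4 bytes: K' = 6c 49 68 6d.
K' ⊕ ipad = 5a 7f 5e 5b.  K' ⊕ opad = 30 15 34 31.
Inner input = (K'⊕ipad) ∥ m = 5a 7f 5e 5b ∥ 9b 5f eb.
Inner hash: even-index sum = 574 mod 256 = 62; odd-index sum = 313 mod 256 = 57 → 3e 39.
Outer input = (K'⊕opad) ∥ inner = 30 15 34 31 ∥ 3e 39.
Outer hash (tag): even-index sum = 162 mod 256 = 162; odd-index sum = 127 mod 256 = 127 → a2 7f.

a27f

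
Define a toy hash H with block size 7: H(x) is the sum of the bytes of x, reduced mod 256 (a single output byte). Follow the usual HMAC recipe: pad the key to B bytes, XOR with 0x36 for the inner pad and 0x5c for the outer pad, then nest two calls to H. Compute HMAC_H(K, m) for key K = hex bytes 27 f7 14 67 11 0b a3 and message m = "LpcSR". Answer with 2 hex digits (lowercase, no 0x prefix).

Key hex bytes 27 f7 14 67 11 0b a3 is exactly B = 7 bytes: K' = 27 f7 14 67 11 0b a3.
K' ⊕ ipad = 11 c1 22 51 27 3d 95.  K' ⊕ opad = 7b ab 48 3b 4d 57 ff.
Inner input = (K'⊕ipad) ∥ m = 11 c1 22 51 27 3d 95 ∥ 4c 70 63 53 52.
Inner hash: sum = 17+193+34+81+39+61+149+76+112+99+83+82 = 1026; mod 256 = 2 → 02.
Outer input = (K'⊕opad) ∥ inner = 7b ab 48 3b 4d 57 ff ∥ 02.
Outer hash (tag): sum = 123+171+72+59+77+87+255+2 = 846; mod 256 = 78 → 4e.

4e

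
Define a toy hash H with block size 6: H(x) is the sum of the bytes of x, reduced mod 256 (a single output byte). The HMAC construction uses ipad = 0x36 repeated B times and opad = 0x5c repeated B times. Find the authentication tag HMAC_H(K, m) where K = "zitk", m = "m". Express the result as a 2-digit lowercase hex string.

Key "zitk" = 7a 69 74 6b is 4 bytes ≤ B = 6; zero-pad to 6 bytes: K' = 7a 69 74 6b 00 00.
K' ⊕ ipad = 4c 5f 42 5d 36 36.  K' ⊕ opad = 26 35 28 37 5c 5c.
Inner input = (K'⊕ipad) ∥ m = 4c 5f 42 5d 36 36 ∥ 6d.
Inner hash: sum = 76+95+66+93+54+54+109 = 547; mod 256 = 35 → 23.
Outer input = (K'⊕opad) ∥ inner = 26 35 28 37 5c 5c ∥ 23.
Outer hash (tag): sum = 38+53+40+55+92+92+35 = 405; mod 256 = 149 → 95.

95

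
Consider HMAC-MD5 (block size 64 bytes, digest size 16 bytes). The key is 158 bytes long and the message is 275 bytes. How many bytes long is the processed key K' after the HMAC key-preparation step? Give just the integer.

Key is 158 > 64 bytes, so it is hashed to 16 bytes then zero-padded to 64: |K'| = 64.

64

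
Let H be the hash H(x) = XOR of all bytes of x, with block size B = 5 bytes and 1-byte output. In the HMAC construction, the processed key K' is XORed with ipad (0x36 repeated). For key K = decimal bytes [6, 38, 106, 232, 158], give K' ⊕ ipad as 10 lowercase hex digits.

Key decimal bytes [6, 38, 106, 232, 158] = 06 26 6a e8 9e is exactly B = 5 bytes: K' = 06 26 6a e8 9e.
XOR each byte with 0x36: 06⊕36=30, 26⊕36=10, 6a⊕36=5c, e8⊕36=de, 9e⊕36=a8.

30105cdea8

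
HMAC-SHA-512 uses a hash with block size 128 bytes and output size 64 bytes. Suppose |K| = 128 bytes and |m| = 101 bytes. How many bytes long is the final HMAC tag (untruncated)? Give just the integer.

The tag is one SHA-512 digest: 64 bytes.

64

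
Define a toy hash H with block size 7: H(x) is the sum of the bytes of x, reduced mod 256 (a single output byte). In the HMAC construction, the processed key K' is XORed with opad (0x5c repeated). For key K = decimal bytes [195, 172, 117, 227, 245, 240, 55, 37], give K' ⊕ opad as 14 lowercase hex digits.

545c5c5c5c5c5c

Key decimal bytes [195, 172, 117, 227, 245, 240, 55, 37] = c3 ac 75 e3 f5 f0 37 25 is 8 bytes > B = 7, so hash it first: H(key) = 08, then zero-pad to 7 bytes: K' = 08 00 00 00 00 00 00.
XOR each byte with 0x5c: 08⊕5c=54, 00⊕5c=5c, 00⊕5c=5c, 00⊕5c=5c, 00⊕5c=5c, 00⊕5c=5c, 00⊕5c=5c.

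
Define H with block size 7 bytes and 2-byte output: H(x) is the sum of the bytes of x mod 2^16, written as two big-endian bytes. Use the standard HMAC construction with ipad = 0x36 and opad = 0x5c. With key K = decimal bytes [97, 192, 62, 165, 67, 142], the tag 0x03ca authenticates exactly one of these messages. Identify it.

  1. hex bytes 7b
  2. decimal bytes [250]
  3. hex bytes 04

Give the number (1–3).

Key decimal bytes [97, 192, 62, 165, 67, 142] = 61 c0 3e a5 43 8e is 6 bytes ≤ B = 7; zero-pad to 7 bytes: K' = 61 c0 3e a5 43 8e 00.
K' ⊕ ipad = 57 f6 08 93 75 b8 36; K' ⊕ opad = 3d 9c 62 f9 1f d2 5c.
m1: inner = H(57 f6 08 93 75 b8 36 7b) = 03 c6; tag = H(3d 9c 62 f9 1f d2 5c 03 c6) = 044a
m2: inner = H(57 f6 08 93 75 b8 36 fa) = 04 45; tag = H(3d 9c 62 f9 1f d2 5c 04 45) = 03ca ← matches
m3: inner = H(57 f6 08 93 75 b8 36 04) = 03 4f; tag = H(3d 9c 62 f9 1f d2 5c 03 4f) = 03d3

2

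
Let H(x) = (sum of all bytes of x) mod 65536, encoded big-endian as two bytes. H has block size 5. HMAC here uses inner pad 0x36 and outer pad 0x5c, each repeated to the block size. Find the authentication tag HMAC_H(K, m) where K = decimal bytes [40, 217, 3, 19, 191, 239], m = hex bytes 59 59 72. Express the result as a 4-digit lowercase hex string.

Key decimal bytes [40, 217, 3, 19, 191, 239] = 28 d9 03 13 bf ef is 6 bytes > B = 5, so hash it first: H(key) = 02 c5, then zero-pad to 5 bytes: K' = 02 c5 00 00 00.
K' ⊕ ipad = 34 f3 36 36 36.  K' ⊕ opad = 5e 99 5c 5c 5c.
Inner input = (K'⊕ipad) ∥ m = 34 f3 36 36 36 ∥ 59 59 72.
Inner hash: sum = 52+243+54+54+54+89+89+114 = 749 → 02 ed.
Outer input = (K'⊕opad) ∥ inner = 5e 99 5c 5c 5c ∥ 02 ed.
Outer hash (tag): sum = 94+153+92+92+92+2+237 = 762 → 02 fa.

02fa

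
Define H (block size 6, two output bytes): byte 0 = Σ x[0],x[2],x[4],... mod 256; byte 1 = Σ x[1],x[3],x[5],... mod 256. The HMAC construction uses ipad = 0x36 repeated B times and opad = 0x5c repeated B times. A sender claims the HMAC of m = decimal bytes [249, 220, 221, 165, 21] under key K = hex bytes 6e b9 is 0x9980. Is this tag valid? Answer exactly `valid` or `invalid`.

invalid

Key hex bytes 6e b9 is 2 bytes ≤ B = 6; zero-pad to 6 bytes: K' = 6e b9 00 00 00 00.
K' ⊕ ipad = 58 8f 36 36 36 36; K' ⊕ opad = 32 e5 5c 5c 5c 5c.
Inner hash: even-index sum = 687 mod 256 = 175; odd-index sum = 636 mod 256 = 124 → af 7c.
Outer hash (recomputed tag): even-index sum = 409 mod 256 = 153; odd-index sum = 537 mod 256 = 25 → 99 19.
Recomputed tag = 9919; claimed = 9980 → mismatch.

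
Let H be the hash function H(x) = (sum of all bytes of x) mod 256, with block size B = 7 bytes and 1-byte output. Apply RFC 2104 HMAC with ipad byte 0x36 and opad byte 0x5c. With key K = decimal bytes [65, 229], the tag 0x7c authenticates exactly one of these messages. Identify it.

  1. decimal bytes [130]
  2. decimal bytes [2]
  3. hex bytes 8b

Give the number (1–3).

Key decimal bytes [65, 229] = 41 e5 is 2 bytes ≤ B = 7; zero-pad to 7 bytes: K' = 41 e5 00 00 00 00 00.
K' ⊕ ipad = 77 d3 36 36 36 36 36; K' ⊕ opad = 1d b9 5c 5c 5c 5c 5c.
m1: inner = H(77 d3 36 36 36 36 36 82) = da; tag = H(1d b9 5c 5c 5c 5c 5c da) = 7c ← matches
m2: inner = H(77 d3 36 36 36 36 36 02) = 5a; tag = H(1d b9 5c 5c 5c 5c 5c 5a) = fc
m3: inner = H(77 d3 36 36 36 36 36 8b) = e3; tag = H(1d b9 5c 5c 5c 5c 5c e3) = 85

1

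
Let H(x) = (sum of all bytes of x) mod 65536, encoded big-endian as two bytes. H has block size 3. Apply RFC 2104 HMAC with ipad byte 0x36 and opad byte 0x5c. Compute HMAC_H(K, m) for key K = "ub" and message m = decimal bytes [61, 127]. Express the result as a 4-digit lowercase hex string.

Key "ub" = 75 62 is 2 bytes ≤ B = 3; zero-pad to 3 bytes: K' = 75 62 00.
K' ⊕ ipad = 43 54 36.  K' ⊕ opad = 29 3e 5c.
Inner input = (K'⊕ipad) ∥ m = 43 54 36 ∥ 3d 7f.
Inner hash: sum = 67+84+54+61+127 = 393 → 01 89.
Outer input = (K'⊕opad) ∥ inner = 29 3e 5c ∥ 01 89.
Outer hash (tag): sum = 41+62+92+1+137 = 333 → 01 4d.

014d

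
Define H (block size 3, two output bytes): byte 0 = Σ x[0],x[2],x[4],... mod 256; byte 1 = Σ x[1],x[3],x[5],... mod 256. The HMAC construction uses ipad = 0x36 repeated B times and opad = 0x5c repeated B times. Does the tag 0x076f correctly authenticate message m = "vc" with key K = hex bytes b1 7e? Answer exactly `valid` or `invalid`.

Key hex bytes b1 7e is 2 bytes ≤ B = 3; zero-pad to 3 bytes: K' = b1 7e 00.
K' ⊕ ipad = 87 48 36; K' ⊕ opad = ed 22 5c.
Inner hash: even-index sum = 288 mod 256 = 32; odd-index sum = 190 mod 256 = 190 → 20 be.
Outer hash (recomputed tag): even-index sum = 519 mod 256 = 7; odd-index sum = 66 mod 256 = 66 → 07 42.
Recomputed tag = 0742; claimed = 076f → mismatch.

invalid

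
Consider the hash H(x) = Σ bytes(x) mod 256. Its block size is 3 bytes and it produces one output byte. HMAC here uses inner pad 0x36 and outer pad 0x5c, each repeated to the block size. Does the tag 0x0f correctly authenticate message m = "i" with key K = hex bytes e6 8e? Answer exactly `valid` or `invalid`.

valid

Key hex bytes e6 8e is 2 bytes ≤ B = 3; zero-pad to 3 bytes: K' = e6 8e 00.
K' ⊕ ipad = d0 b8 36; K' ⊕ opad = ba d2 5c.
Inner hash: sum = 208+184+54+105 = 551; mod 256 = 39 → 27.
Outer hash (recomputed tag): sum = 186+210+92+39 = 527; mod 256 = 15 → 0f.
Recomputed tag = 0f; claimed = 0f → match.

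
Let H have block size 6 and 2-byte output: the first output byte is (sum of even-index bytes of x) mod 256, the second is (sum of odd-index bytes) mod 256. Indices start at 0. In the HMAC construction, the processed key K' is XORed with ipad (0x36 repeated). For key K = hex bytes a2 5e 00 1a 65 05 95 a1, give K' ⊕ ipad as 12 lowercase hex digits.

Key hex bytes a2 5e 00 1a 65 05 95 a1 is 8 bytes > B = 6, so hash it first: H(key) = 9c 1e, then zero-pad to 6 bytes: K' = 9c 1e 00 00 00 00.
XOR each byte with 0x36: 9c⊕36=aa, 1e⊕36=28, 00⊕36=36, 00⊕36=36, 00⊕36=36, 00⊕36=36.

aa2836363636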